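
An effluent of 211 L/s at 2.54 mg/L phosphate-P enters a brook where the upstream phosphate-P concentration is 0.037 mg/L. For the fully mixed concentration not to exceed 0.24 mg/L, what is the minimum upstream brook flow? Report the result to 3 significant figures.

Set C_mix = 0.24: (Q·0.03700 + 211.0·2.540) / (Q + 211.0) = 0.24
→ Q = 211.0·(2.540 − 0.24)/(0.24 − 0.03700) = 2391 L/s.

2390 L/s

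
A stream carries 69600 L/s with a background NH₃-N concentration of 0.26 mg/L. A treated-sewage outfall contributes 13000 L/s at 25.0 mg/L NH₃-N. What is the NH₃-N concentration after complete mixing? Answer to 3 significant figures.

4.15 mg/L

Flow-weighted average: C = (69600·0.2600 + 13000·25.00) / 82600 = 343100/82600 = 4.154 mg/L.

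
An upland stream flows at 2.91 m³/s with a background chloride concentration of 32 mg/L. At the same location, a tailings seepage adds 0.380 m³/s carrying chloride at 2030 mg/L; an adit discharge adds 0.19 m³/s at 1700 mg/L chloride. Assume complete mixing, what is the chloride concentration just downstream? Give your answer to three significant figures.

341 mg/L

Mixed concentration C = ΣQC/ΣQ = (2.910·32.00 + 0.3800·2030 + 0.1900·1700) / 3.480 = 1188/3.480 = 341.2 mg/L.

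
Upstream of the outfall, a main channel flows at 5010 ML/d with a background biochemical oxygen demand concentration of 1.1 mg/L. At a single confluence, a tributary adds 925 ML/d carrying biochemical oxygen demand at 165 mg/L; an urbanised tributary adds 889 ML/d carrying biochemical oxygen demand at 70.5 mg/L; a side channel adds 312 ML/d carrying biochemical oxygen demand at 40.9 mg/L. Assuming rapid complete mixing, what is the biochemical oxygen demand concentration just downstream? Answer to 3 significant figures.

Flow-weighted average: C = (5010·1.100 + 925.0·165.0 + 889.0·70.50 + 312.0·40.90) / 7136 = 233600/7136 = 32.73 mg/L.

32.7 mg/L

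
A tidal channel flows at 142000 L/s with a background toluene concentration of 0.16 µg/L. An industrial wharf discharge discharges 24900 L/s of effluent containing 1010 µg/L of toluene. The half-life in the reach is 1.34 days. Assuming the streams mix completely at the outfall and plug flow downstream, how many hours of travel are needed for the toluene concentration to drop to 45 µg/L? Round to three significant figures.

56.1 h

Flow-weighted average: C = (142000·0.1600 + 24900·1010) / 166900 = 25170000/166900 = 150.8 µg/L.
Half-life 1.34 d → k = ln 2 / 1.34 = 0.5173 d⁻¹.
150.8·exp(−k·t) = 45 → t = ln(150.8/45)/k = 202000 s = 56.11 h.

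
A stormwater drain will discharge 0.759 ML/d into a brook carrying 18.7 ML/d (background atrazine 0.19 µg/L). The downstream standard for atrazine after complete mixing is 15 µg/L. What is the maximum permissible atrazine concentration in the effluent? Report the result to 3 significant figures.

At the limit, (Qr·Cr + Qe·Cₑ)/(Qr + Qe) = 15:
Cₑ = (19.46·15 − 18.70·0.1900) / 0.7590 = 379.9 µg/L.

380 µg/L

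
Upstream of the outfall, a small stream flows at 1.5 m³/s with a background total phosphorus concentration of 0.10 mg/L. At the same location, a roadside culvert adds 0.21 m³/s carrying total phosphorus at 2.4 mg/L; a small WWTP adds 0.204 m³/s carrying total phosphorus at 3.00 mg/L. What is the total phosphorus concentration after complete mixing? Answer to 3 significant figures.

0.661 mg/L

After mixing, C = (1.500·0.1000 + 0.2100·2.400 + 0.2040·3.000) / 1.914 = 1.266/1.914 = 0.6614 mg/L.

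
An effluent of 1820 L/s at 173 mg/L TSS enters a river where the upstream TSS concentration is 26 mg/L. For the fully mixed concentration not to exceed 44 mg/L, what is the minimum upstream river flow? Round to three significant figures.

13000 L/s

Set C_mix = 44: (Q·26.00 + 1820·173.0) / (Q + 1820) = 44
→ Q = 1820·(173.0 − 44)/(44 − 26.00) = 13040 L/s.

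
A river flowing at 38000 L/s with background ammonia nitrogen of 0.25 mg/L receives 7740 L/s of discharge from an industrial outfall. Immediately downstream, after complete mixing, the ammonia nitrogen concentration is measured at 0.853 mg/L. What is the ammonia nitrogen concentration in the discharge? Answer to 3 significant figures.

Mass balance: 38000·0.2500 + 7740·Cₑ = 45740·0.8530
→ Cₑ = (45740·0.8530 − 38000·0.2500) / 7740 = 3.813 mg/L.

3.81 mg/L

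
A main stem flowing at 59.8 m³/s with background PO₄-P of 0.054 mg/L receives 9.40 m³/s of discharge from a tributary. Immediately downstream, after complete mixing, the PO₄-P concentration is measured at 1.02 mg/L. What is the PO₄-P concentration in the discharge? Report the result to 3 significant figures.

7.17 mg/L

Mass balance: 59.80·0.05400 + 9.400·Cₑ = 69.20·1.020
→ Cₑ = (69.20·1.020 − 59.80·0.05400) / 9.400 = 7.165 mg/L.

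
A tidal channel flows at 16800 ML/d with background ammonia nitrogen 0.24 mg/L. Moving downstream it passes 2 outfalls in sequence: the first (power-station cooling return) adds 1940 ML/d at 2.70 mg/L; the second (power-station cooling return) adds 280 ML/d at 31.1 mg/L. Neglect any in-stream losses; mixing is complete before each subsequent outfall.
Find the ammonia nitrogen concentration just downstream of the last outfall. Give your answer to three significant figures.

0.945 mg/L

Outfall 1: combined Q = 18740 ML/d; C = (16800·0.2400 + 1940·2.700)/18740 = 0.4947 mg/L.
Outfall 2: combined Q = 19020 ML/d; C = (18740·0.4947 + 280.0·31.10)/19020 = 0.9452 mg/L.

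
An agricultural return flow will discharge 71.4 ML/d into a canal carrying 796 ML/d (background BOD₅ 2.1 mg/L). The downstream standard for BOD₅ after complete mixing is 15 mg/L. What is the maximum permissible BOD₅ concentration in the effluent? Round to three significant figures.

At the limit, (Qr·Cr + Qe·Cₑ)/(Qr + Qe) = 15:
Cₑ = (867.4·15 − 796.0·2.100) / 71.40 = 158.8 mg/L.

159 mg/L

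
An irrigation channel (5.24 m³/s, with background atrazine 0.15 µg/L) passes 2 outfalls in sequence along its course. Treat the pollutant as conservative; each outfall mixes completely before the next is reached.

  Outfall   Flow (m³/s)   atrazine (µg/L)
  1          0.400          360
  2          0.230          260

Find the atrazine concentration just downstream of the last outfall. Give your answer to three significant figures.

Outfall 1: combined Q = 5.640 m³/s; C = (5.240·0.1500 + 0.4000·360.0)/5.640 = 25.67 µg/L.
Outfall 2: combined Q = 5.870 m³/s; C = (5.640·25.67 + 0.2300·260.0)/5.870 = 34.85 µg/L.

34.9 µg/L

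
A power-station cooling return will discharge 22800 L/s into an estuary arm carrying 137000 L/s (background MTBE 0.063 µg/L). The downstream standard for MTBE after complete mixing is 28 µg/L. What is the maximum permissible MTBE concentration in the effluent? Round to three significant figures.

At the limit, (Qr·Cr + Qe·Cₑ)/(Qr + Qe) = 28:
Cₑ = (159800·28 − 137000·0.06300) / 22800 = 195.9 µg/L.

196 µg/L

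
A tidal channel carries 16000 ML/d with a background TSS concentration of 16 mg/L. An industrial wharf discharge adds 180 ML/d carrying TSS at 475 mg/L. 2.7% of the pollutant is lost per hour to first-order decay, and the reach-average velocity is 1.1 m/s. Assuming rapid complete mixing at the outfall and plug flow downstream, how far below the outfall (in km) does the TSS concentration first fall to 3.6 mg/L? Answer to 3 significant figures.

256 km

Conservation of mass: C = (16000·16.00 + 180.0·475.0) / 16180 = 341500/16180 = 21.11 mg/L.
2.7%/h lost → k = −ln(1 − 0.027) = 0.02737 h⁻¹.
Set 21.11·exp(−k·t) = 3.6 → t = ln(21.11/3.6)/k = 232600 s = 64.62 h.
Distance = v·t = 1.1·232600 = 255900 m = 255.9 km.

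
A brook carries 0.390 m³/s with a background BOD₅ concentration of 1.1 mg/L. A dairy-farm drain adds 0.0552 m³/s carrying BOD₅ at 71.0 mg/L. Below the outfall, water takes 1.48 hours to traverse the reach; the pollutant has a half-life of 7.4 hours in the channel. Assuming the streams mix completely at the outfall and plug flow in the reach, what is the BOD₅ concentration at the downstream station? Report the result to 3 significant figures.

Mixed concentration C = ΣQC/ΣQ = (0.3900·1.100 + 0.05520·71.00) / 0.4452 = 4.348/0.4452 = 9.767 mg/L.
Half-life 7.4 h → k = ln 2 / 7.4 = 0.09367 h⁻¹ = 2.248 d⁻¹.
First-order decay: C = 9.767·exp(−k·t) = 9.767·0.8706 = 8.503 mg/L.

8.50 mg/L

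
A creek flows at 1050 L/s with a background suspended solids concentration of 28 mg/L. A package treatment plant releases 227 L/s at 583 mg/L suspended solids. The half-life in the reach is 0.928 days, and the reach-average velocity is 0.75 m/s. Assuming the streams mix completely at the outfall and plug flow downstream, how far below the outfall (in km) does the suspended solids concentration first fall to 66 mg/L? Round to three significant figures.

Mixed concentration C = ΣQC/ΣQ = (1050·28.00 + 227.0·583.0) / 1277 = 161700/1277 = 126.7 mg/L.
Half-life 0.928 d → k = ln 2 / 0.928 = 0.7469 d⁻¹.
Set 126.7·exp(−k·t) = 66 → t = ln(126.7/66)/k = 75400 s = 20.94 h.
Distance = v·t = 0.75·75400 = 56550 m = 56.55 km.

56.5 km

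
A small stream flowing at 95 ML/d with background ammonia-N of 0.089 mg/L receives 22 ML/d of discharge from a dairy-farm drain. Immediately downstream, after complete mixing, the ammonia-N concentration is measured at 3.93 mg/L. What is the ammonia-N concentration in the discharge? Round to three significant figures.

20.5 mg/L

Mass balance: 95.00·0.08900 + 22.00·Cₑ = 117.0·3.930
→ Cₑ = (117.0·3.930 − 95.00·0.08900) / 22.00 = 20.52 mg/L.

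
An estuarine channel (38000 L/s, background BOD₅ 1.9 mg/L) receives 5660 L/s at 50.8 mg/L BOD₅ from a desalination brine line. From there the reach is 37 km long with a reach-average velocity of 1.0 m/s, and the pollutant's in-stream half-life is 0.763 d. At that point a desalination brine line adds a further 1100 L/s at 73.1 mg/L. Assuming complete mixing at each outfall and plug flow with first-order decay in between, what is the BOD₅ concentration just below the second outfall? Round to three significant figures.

Flow-weighted average: C = (38000·1.900 + 5660·50.80) / 43660 = 359700/43660 = 8.239 mg/L; combined flow 43660 L/s.
Travel time t = 37·1000 / 1.0 = 37000 s = 10.28 h.
Half-life 0.763 d → k = ln 2 / 0.763 = 0.9084 d⁻¹.
Applying C = C₀e^(−kt): 8.239 × 0.6777 = 5.584 mg/L.
Second outfall: C = (43660·5.584 + 1100·73.10)/44760 = 7.243 mg/L.

7.24 mg/L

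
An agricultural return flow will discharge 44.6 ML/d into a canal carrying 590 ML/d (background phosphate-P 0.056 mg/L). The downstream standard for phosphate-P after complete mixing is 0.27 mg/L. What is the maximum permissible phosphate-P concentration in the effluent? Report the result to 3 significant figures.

3.10 mg/L

At the limit, (Qr·Cr + Qe·Cₑ)/(Qr + Qe) = 0.27:
Cₑ = (634.6·0.27 − 590.0·0.05600) / 44.60 = 3.101 mg/L.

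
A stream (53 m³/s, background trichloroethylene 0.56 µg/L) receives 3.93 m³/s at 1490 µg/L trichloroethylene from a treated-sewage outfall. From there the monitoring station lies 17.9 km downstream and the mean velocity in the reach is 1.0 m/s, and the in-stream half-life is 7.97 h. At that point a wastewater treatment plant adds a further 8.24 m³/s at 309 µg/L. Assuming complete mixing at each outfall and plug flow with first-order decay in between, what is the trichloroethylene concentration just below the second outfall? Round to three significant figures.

Mass balance: C = (53.00·0.5600 + 3.930·1490) / 56.93 = 5885/56.93 = 103.4 µg/L; combined flow 56.93 m³/s.
Travel time t = 17.9·1000 / 1.0 = 17900 s = 4.972 h.
Half-life 7.97 h → k = ln 2 / 7.97 = 0.08697 h⁻¹ = 2.087 d⁻¹.
Applying C = C₀e^(−kt): 103.4 × 0.6489 = 67.09 µg/L.
Second outfall: C = (56.93·67.09 + 8.240·309.0)/65.17 = 97.67 µg/L.

97.7 µg/L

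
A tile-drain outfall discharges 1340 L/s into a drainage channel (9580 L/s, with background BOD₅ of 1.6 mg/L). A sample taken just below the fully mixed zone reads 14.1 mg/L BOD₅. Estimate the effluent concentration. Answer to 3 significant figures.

103 mg/L

Mass balance: 9580·1.600 + 1340·Cₑ = 10920·14.10
→ Cₑ = (10920·14.10 − 9580·1.600) / 1340 = 103.5 mg/L.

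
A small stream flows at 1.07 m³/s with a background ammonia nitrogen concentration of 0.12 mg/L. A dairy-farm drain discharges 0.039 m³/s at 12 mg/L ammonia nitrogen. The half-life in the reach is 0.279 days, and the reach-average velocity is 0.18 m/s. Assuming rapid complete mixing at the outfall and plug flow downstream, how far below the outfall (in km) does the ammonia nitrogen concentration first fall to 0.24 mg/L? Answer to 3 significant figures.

Conservation of mass: C = (1.070·0.1200 + 0.03900·12.00) / 1.109 = 0.5964/1.109 = 0.5378 mg/L.
Half-life 0.279 d → k = ln 2 / 0.279 = 2.484 d⁻¹.
Set 0.5378·exp(−k·t) = 0.24 → t = ln(0.5378/0.24)/k = 28060 s = 7.794 h.
Distance = v·t = 0.18·28060 = 5051 m = 5.051 km.

5.05 km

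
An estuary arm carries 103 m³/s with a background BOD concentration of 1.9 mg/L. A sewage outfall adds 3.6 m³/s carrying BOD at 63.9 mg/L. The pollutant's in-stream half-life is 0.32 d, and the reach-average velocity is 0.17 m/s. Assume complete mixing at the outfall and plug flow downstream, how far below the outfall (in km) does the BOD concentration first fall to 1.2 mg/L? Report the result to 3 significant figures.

Mass balance: C = (103.0·1.900 + 3.600·63.90) / 106.6 = 425.7/106.6 = 3.994 mg/L.
Half-life 0.32 d → k = ln 2 / 0.32 = 2.166 d⁻¹.
Set 3.994·exp(−k·t) = 1.2 → t = ln(3.994/1.2)/k = 47960 s = 13.32 h.
Distance = v·t = 0.17·47960 = 8154 m = 8.154 km.

8.15 km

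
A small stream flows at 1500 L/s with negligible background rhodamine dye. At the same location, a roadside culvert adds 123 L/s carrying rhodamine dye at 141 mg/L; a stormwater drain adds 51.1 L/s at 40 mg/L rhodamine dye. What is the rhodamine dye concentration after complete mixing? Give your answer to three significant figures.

11.6 mg/L

Conservation of mass: C = (1500·0 + 123.0·141.0 + 51.10·40.00) / 1674 = 19390/1674 = 11.58 mg/L.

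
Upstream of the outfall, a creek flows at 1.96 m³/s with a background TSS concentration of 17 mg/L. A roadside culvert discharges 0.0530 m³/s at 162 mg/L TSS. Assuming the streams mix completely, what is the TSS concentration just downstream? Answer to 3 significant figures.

20.8 mg/L

After mixing, C = (1.960·17.00 + 0.05300·162.0) / 2.013 = 41.91/2.013 = 20.82 mg/L.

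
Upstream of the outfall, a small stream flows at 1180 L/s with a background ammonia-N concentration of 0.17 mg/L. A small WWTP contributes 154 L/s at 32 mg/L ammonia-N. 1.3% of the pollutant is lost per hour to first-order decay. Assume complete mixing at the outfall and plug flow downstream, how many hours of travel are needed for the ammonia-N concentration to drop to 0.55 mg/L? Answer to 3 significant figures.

149 h

Conservation of mass: C = (1180·0.1700 + 154.0·32.00) / 1334 = 5129/1334 = 3.845 mg/L.
1.3%/h lost → k = −ln(1 − 0.013) = 0.01309 h⁻¹.
3.845·exp(−k·t) = 0.55 → t = ln(3.845/0.55)/k = 535000 s = 148.6 h.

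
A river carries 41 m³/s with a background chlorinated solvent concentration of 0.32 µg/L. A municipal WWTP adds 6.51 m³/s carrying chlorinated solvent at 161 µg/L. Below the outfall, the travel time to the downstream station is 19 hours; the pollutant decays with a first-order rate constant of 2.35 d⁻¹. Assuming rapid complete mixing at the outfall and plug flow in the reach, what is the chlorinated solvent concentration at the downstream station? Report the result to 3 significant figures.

3.48 µg/L

Mass balance: C = (41.00·0.3200 + 6.510·161.0) / 47.51 = 1061/47.51 = 22.34 µg/L.
Applying C = C₀e^(−kt): 22.34 × 0.1556 = 3.476 µg/L.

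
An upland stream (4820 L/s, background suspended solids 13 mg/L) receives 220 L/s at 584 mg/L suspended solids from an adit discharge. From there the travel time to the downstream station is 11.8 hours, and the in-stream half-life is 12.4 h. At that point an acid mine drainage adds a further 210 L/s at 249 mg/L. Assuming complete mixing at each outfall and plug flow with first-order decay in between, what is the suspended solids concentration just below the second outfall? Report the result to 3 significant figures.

28.8 mg/L

After mixing, C = (4820·13.00 + 220.0·584.0) / 5040 = 191100/5040 = 37.92 mg/L; combined flow 5040 L/s.
Half-life 12.4 h → k = ln 2 / 12.4 = 0.05590 h⁻¹ = 1.342 d⁻¹.
After decay, C = 37.92 × e^(−kt) = 37.92 × 0.5171 = 19.61 mg/L.
At the second outfall, C = (5040·19.61 + 210.0·249.0) / (5040 + 210.0) = 28.78 mg/L.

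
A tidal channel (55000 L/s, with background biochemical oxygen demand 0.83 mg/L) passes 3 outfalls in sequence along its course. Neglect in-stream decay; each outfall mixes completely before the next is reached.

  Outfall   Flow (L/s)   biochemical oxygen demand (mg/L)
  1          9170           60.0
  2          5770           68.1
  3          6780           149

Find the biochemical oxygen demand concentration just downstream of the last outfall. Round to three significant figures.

26.1 mg/L

Outfall 1: combined Q = 64170 L/s; C = (55000·0.8300 + 9170·60.00)/64170 = 9.285 mg/L.
Outfall 2: combined Q = 69940 L/s; C = (64170·9.285 + 5770·68.10)/69940 = 14.14 mg/L.
Outfall 3: combined Q = 76720 L/s; C = (69940·14.14 + 6780·149.0)/76720 = 26.06 mg/L.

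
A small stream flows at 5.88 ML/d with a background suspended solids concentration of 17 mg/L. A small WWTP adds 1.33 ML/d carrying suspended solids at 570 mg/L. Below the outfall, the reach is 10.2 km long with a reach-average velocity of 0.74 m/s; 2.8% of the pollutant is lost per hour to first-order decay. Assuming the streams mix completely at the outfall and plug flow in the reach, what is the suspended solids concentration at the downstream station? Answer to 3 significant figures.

Flow-weighted average: C = (5.880·17.00 + 1.330·570.0) / 7.210 = 858.1/7.210 = 119.0 mg/L.
Travel time t = 10.2·1000 / 0.74 = 13780 s = 3.829 h.
2.8%/h lost → k = −ln(1 − 0.028) = 0.02840 h⁻¹.
After decay, C = 119.0 × e^(−kt) = 119.0 × 0.8970 = 106.7 mg/L.

107 mg/L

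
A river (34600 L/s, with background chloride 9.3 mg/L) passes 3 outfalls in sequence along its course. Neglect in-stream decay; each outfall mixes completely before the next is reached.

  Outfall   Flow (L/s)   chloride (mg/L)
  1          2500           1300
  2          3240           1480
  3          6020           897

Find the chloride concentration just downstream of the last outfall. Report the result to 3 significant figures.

After outfall 1: Q = 34600 + 2500 = 37100 L/s; C = (34600·9.300 + 2500·1300)/37100 = 96.27 mg/L.
After outfall 2: Q = 37100 + 3240 = 40340 L/s; C = (37100·96.27 + 3240·1480)/40340 = 207.4 mg/L.
After outfall 3: Q = 40340 + 6020 = 46360 L/s; C = (40340·207.4 + 6020·897.0)/46360 = 297.0 mg/L.

297 mg/L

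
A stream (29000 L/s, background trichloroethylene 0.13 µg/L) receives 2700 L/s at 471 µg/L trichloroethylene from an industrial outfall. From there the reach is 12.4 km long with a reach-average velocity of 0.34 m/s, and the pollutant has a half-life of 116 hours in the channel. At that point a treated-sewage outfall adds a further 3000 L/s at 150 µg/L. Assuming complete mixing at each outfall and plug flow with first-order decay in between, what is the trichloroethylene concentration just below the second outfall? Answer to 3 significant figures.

After mixing, C = (29000·0.1300 + 2700·471.0) / 31700 = 1275000/31700 = 40.24 µg/L; combined flow 31700 L/s.
Travel time t = 12.4·1000 / 0.34 = 36470 s = 10.13 h.
Half-life 116 h → k = ln 2 / 116 = 0.005975 h⁻¹ = 0.1434 d⁻¹.
Decay over the reach: 40.24·exp(−kt) = 40.24·0.9413 = 37.87 µg/L.
At the second outfall, C = (31700·37.87 + 3000·150.0) / (31700 + 3000) = 47.57 µg/L.

47.6 µg/L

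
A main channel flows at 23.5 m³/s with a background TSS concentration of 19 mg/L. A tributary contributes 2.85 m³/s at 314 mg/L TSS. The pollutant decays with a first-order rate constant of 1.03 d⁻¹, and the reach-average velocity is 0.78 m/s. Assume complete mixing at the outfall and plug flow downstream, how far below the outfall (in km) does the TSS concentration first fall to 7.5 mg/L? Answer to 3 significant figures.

125 km

Mixed concentration C = ΣQC/ΣQ = (23.50·19.00 + 2.850·314.0) / 26.35 = 1341/26.35 = 50.91 mg/L.
Set 50.91·exp(−k·t) = 7.5 → t = ln(50.91/7.5)/k = 160600 s = 44.62 h.
Distance = v·t = 0.78·160600 = 125300 m = 125.3 km.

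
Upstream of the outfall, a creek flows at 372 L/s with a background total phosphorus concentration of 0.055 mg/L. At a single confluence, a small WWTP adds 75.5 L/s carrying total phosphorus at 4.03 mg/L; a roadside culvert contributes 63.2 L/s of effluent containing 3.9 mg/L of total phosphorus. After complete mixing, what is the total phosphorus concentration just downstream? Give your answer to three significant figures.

Flow-weighted average: C = (372.0·0.05500 + 75.50·4.030 + 63.20·3.900) / 510.7 = 571.2/510.7 = 1.118 mg/L.

1.12 mg/L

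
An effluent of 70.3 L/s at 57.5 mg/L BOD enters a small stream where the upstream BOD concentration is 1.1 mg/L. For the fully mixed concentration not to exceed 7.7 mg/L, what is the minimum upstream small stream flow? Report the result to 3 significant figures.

530 L/s

Set C_mix = 7.7: (Q·1.100 + 70.30·57.50) / (Q + 70.30) = 7.7
→ Q = 70.30·(57.50 − 7.7)/(7.7 − 1.100) = 530.4 L/s.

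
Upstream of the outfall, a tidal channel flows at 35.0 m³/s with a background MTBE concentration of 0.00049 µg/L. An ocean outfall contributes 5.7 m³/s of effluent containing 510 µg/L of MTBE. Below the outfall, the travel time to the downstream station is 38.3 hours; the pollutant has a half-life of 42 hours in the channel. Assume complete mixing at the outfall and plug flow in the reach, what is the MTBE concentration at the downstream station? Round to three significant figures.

38.0 µg/L

Mixed concentration C = ΣQC/ΣQ = (35.00·0.0004900 + 5.700·510.0) / 40.70 = 2907/40.70 = 71.43 µg/L.
Half-life 42 h → k = ln 2 / 42 = 0.01650 h⁻¹ = 0.3961 d⁻¹.
Applying C = C₀e^(−kt): 71.43 × 0.5315 = 37.96 µg/L.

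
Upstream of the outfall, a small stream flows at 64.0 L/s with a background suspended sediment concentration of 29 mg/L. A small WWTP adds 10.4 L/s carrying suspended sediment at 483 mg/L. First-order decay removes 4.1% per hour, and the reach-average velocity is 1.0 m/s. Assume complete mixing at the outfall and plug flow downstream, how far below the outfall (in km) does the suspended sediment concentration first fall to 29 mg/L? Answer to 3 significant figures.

After mixing, C = (64.00·29.00 + 10.40·483.0) / 74.40 = 6879/74.40 = 92.46 mg/L.
4.1%/h lost → k = −ln(1 − 0.041) = 0.04186 h⁻¹.
Set 92.46·exp(−k·t) = 29 → t = ln(92.46/29)/k = 99710 s = 27.70 h.
Distance = v·t = 1.0·99710 = 99710 m = 99.71 km.

99.7 km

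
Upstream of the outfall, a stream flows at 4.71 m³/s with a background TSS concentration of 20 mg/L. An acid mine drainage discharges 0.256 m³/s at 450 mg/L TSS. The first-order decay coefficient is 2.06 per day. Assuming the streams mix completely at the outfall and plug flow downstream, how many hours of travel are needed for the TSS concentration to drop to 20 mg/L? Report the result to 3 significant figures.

8.69 h

Mass balance: C = (4.710·20.00 + 0.2560·450.0) / 4.966 = 209.4/4.966 = 42.17 mg/L.
42.17·exp(−k·t) = 20 → t = ln(42.17/20)/k = 31280 s = 8.690 h.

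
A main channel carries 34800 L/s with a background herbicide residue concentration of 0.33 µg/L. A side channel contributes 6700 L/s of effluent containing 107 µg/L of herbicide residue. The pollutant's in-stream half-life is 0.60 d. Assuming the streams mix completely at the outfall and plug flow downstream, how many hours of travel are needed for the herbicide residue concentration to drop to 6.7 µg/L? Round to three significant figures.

20.0 h

Mass balance: C = (34800·0.3300 + 6700·107.0) / 41500 = 728400/41500 = 17.55 µg/L.
Half-life 0.60 d → k = ln 2 / 0.60 = 1.155 d⁻¹.
17.55·exp(−k·t) = 6.7 → t = ln(17.55/6.7)/k = 72020 s = 20.01 h.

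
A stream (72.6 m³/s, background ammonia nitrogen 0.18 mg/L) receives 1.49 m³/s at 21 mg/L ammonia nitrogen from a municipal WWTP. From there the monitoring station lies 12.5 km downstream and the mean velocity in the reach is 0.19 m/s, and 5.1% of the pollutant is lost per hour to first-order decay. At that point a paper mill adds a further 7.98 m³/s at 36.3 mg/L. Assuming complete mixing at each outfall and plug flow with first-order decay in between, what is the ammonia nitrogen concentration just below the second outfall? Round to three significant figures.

3.74 mg/L

After mixing, C = (72.60·0.1800 + 1.490·21.00) / 74.09 = 44.36/74.09 = 0.5987 mg/L; combined flow 74.09 m³/s.
Travel time t = 12.5·1000 / 0.19 = 65790 s = 18.27 h.
5.1%/h lost → k = −ln(1 − 0.051) = 0.05235 h⁻¹.
Decay over the reach: 0.5987·exp(−kt) = 0.5987·0.3842 = 0.2300 mg/L.
Second outfall: C = (74.09·0.2300 + 7.980·36.30)/82.07 = 3.737 mg/L.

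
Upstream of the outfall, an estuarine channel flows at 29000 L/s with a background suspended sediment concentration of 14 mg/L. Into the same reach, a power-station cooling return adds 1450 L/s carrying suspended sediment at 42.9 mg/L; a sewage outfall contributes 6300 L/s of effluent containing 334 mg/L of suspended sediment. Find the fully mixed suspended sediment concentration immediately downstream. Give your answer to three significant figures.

Mass balance: C = (29000·14.00 + 1450·42.90 + 6300·334.0) / 36750 = 2572000/36750 = 70.00 mg/L.

70.0 mg/L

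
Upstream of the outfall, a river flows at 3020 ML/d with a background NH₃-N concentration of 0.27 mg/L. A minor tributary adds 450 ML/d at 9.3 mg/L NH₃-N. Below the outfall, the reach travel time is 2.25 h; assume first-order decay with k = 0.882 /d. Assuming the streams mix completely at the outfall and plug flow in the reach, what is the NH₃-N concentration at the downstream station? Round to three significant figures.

1.33 mg/L

After mixing, C = (3020·0.2700 + 450.0·9.300) / 3470 = 5000/3470 = 1.441 mg/L.
After decay, C = 1.441 × e^(−kt) = 1.441 × 0.9206 = 1.327 mg/L.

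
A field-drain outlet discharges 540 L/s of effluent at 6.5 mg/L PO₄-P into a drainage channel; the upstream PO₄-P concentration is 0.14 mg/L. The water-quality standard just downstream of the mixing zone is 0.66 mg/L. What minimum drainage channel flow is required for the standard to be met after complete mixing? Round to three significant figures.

Set C_mix = 0.66: (Q·0.1400 + 540.0·6.500) / (Q + 540.0) = 0.66
→ Q = 540.0·(6.500 − 0.66)/(0.66 − 0.1400) = 6065 L/s.

6060 L/s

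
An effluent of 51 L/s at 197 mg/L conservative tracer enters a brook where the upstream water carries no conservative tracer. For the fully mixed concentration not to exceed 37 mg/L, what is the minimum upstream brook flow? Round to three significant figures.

Set C_mix = 37: (Q·0 + 51.00·197.0) / (Q + 51.00) = 37
→ Q = 51.00·(197.0 − 37)/(37 − 0) = 220.5 L/s.

221 L/s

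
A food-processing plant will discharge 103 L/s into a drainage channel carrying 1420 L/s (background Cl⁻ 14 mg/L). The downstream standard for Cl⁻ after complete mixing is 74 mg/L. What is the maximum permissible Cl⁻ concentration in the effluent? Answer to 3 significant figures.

At the limit, (Qr·Cr + Qe·Cₑ)/(Qr + Qe) = 74:
Cₑ = (1523·74 − 1420·14.00) / 103.0 = 901.2 mg/L.

901 mg/L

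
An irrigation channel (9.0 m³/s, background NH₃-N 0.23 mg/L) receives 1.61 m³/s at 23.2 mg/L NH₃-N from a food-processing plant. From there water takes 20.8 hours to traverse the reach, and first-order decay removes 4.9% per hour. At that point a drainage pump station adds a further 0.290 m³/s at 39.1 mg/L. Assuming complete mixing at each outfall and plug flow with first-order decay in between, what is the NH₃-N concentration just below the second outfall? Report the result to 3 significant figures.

2.31 mg/L

After mixing, C = (9.000·0.2300 + 1.610·23.20) / 10.61 = 39.42/10.61 = 3.716 mg/L; combined flow 10.61 m³/s.
4.9%/h lost → k = −ln(1 − 0.049) = 0.05024 h⁻¹.
Decay over the reach: 3.716·exp(−kt) = 3.716·0.3517 = 1.307 mg/L.
At the second outfall, C = (10.61·1.307 + 0.2900·39.10) / (10.61 + 0.2900) = 2.312 mg/L.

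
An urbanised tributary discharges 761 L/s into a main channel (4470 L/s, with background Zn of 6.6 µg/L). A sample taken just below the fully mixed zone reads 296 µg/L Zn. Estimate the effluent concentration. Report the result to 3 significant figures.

2000 µg/L

Mass balance: 4470·6.600 + 761.0·Cₑ = 5231·296.0
→ Cₑ = (5231·296.0 − 4470·6.600) / 761.0 = 1996 µg/L.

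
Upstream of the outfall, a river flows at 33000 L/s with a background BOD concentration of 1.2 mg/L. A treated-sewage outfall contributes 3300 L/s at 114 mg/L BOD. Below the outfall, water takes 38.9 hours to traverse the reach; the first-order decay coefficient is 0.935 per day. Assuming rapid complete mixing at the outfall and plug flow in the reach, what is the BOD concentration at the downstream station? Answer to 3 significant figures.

Conservation of mass: C = (33000·1.200 + 3300·114.0) / 36300 = 415800/36300 = 11.45 mg/L.
Decay over the reach: 11.45·exp(−kt) = 11.45·0.2197 = 2.517 mg/L.

2.52 mg/L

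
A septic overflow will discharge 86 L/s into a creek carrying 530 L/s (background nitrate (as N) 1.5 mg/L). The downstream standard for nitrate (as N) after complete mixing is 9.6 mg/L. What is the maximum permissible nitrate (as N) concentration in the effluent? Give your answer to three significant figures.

59.5 mg/L

At the limit, (Qr·Cr + Qe·Cₑ)/(Qr + Qe) = 9.6:
Cₑ = (616.0·9.6 − 530.0·1.500) / 86.00 = 59.52 mg/L.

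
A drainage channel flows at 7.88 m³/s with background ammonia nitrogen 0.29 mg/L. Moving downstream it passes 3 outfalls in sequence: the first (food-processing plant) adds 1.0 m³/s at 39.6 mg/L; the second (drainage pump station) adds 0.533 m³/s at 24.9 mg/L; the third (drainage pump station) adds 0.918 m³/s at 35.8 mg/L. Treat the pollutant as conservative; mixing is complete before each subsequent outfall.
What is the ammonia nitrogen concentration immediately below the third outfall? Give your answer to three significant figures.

8.52 mg/L

Below outfall 1: Q → 8.880 m³/s, C = (7.880·0.2900 + 1.000·39.60)/8.880 = 4.717 mg/L.
Below outfall 2: Q → 9.413 m³/s, C = (8.880·4.717 + 0.5330·24.90)/9.413 = 5.860 mg/L.
Below outfall 3: Q → 10.33 m³/s, C = (9.413·5.860 + 0.9180·35.80)/10.33 = 8.520 mg/L.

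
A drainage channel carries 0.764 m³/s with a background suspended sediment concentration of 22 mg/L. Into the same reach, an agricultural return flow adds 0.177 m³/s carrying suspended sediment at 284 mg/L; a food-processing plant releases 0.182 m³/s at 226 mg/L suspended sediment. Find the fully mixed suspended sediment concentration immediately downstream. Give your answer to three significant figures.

Mixed concentration C = ΣQC/ΣQ = (0.7640·22.00 + 0.1770·284.0 + 0.1820·226.0) / 1.123 = 108.2/1.123 = 96.36 mg/L.

96.4 mg/L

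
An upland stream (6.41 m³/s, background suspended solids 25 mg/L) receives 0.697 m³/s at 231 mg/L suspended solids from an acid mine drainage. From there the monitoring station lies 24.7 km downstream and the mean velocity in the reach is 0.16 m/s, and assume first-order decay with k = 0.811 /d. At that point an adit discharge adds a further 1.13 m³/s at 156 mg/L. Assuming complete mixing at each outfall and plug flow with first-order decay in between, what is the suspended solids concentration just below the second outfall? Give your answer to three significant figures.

After mixing, C = (6.410·25.00 + 0.6970·231.0) / 7.107 = 321.3/7.107 = 45.20 mg/L; combined flow 7.107 m³/s.
Travel time t = 24.7·1000 / 0.16 = 154400 s = 42.88 h.
After decay, C = 45.20 × e^(−kt) = 45.20 × 0.2348 = 10.61 mg/L.
At the second outfall, C = (7.107·10.61 + 1.130·156.0) / (7.107 + 1.130) = 30.56 mg/L.

30.6 mg/L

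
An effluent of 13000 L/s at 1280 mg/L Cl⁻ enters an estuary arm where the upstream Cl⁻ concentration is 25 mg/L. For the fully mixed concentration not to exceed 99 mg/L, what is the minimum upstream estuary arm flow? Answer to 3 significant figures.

207000 L/s

Set C_mix = 99: (Q·25.00 + 13000·1280) / (Q + 13000) = 99
→ Q = 13000·(1280 − 99)/(99 − 25.00) = 207500 L/s.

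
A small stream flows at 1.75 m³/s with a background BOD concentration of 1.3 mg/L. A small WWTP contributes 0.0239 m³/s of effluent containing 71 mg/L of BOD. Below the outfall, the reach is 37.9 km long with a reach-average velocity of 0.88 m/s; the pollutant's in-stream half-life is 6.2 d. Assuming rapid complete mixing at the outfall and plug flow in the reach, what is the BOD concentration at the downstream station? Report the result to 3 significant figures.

Mass balance: C = (1.750·1.300 + 0.02390·71.00) / 1.774 = 3.972/1.774 = 2.239 mg/L.
Travel time t = 37.9·1000 / 0.88 = 43070 s = 11.96 h.
Half-life 6.2 d → k = ln 2 / 6.2 = 0.1118 d⁻¹.
After decay, C = 2.239 × e^(−kt) = 2.239 × 0.9458 = 2.118 mg/L.

2.12 mg/L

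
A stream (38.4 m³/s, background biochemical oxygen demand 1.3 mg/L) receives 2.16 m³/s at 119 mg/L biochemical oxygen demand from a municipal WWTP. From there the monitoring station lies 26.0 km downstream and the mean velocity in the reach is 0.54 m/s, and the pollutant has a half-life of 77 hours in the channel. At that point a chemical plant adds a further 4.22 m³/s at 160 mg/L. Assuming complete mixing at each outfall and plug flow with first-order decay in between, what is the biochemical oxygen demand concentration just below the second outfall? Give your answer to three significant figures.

21.2 mg/L

Conservation of mass: C = (38.40·1.300 + 2.160·119.0) / 40.56 = 307.0/40.56 = 7.568 mg/L; combined flow 40.56 m³/s.
Travel time t = 26.0·1000 / 0.54 = 48150 s = 13.37 h.
Half-life 77 h → k = ln 2 / 77 = 0.009002 h⁻¹ = 0.2160 d⁻¹.
After decay, C = 7.568 × e^(−kt) = 7.568 × 0.8866 = 6.710 mg/L.
At the second outfall, C = (40.56·6.710 + 4.220·160.0) / (40.56 + 4.220) = 21.16 mg/L.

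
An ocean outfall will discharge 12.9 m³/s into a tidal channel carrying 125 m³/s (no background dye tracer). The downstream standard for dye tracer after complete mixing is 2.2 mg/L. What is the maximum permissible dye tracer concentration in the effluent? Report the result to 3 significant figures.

At the limit, (Qr·Cr + Qe·Cₑ)/(Qr + Qe) = 2.2:
Cₑ = (137.9·2.2 − 125.0·0) / 12.90 = 23.52 mg/L.

23.5 mg/L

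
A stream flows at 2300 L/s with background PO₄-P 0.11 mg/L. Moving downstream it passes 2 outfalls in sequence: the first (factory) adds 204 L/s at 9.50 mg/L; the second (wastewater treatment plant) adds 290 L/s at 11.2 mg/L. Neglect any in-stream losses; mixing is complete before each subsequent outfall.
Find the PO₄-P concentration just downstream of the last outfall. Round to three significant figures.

Below outfall 1: Q → 2504 L/s, C = (2300·0.1100 + 204.0·9.500)/2504 = 0.8750 mg/L.
Below outfall 2: Q → 2794 L/s, C = (2504·0.8750 + 290.0·11.20)/2794 = 1.947 mg/L.

1.95 mg/L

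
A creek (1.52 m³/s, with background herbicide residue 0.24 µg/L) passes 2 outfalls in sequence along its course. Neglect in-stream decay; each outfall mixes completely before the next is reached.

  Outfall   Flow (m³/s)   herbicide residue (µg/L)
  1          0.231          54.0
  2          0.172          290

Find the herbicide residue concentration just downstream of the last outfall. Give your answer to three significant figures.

After outfall 1: Q = 1.520 + 0.2310 = 1.751 m³/s; C = (1.520·0.2400 + 0.2310·54.00)/1.751 = 7.332 µg/L.
After outfall 2: Q = 1.751 + 0.1720 = 1.923 m³/s; C = (1.751·7.332 + 0.1720·290.0)/1.923 = 32.62 µg/L.

32.6 µg/L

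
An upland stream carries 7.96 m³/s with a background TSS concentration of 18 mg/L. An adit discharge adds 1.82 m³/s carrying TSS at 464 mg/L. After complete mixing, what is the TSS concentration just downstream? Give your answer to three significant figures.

101 mg/L

Flow-weighted average: C = (7.960·18.00 + 1.820·464.0) / 9.780 = 987.8/9.780 = 101.0 mg/L.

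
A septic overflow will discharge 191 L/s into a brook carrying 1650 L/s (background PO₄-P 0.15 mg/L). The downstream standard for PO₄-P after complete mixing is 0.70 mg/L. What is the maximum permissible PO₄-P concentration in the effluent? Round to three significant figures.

At the limit, (Qr·Cr + Qe·Cₑ)/(Qr + Qe) = 0.70:
Cₑ = (1841·0.70 − 1650·0.1500) / 191.0 = 5.451 mg/L.

5.45 mg/L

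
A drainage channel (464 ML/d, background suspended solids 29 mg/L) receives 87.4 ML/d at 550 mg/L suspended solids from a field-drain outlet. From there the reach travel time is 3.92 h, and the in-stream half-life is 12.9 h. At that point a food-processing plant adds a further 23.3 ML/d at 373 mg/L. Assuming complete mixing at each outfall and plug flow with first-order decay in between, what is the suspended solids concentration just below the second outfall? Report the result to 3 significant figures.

Conservation of mass: C = (464.0·29.00 + 87.40·550.0) / 551.4 = 61530/551.4 = 111.6 mg/L; combined flow 551.4 ML/d.
Half-life 12.9 h → k = ln 2 / 12.9 = 0.05373 h⁻¹ = 1.290 d⁻¹.
First-order decay: C = 111.6·exp(−k·t) = 111.6·0.8101 = 90.39 mg/L.
Second outfall: C = (551.4·90.39 + 23.30·373.0)/574.7 = 101.8 mg/L.

102 mg/L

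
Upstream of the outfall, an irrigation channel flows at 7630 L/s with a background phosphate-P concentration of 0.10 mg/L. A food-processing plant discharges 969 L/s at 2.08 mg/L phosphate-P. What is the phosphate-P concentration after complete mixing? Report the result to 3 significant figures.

Conservation of mass: C = (7630·0.1000 + 969.0·2.080) / 8599 = 2779/8599 = 0.3231 mg/L.

0.323 mg/L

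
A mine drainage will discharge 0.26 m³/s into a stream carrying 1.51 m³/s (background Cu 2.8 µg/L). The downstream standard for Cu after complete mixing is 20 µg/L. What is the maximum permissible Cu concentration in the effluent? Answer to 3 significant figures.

At the limit, (Qr·Cr + Qe·Cₑ)/(Qr + Qe) = 20:
Cₑ = (1.770·20 − 1.510·2.800) / 0.2600 = 119.9 µg/L.

120 µg/L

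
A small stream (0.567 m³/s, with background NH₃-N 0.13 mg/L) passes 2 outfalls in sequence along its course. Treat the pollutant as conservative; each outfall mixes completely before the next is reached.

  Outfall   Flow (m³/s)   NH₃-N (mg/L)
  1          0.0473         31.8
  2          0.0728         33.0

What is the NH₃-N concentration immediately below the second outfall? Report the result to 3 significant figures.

5.79 mg/L

Outfall 1: combined Q = 0.6143 m³/s; C = (0.5670·0.1300 + 0.04730·31.80)/0.6143 = 2.569 mg/L.
Outfall 2: combined Q = 0.6871 m³/s; C = (0.6143·2.569 + 0.07280·33.00)/0.6871 = 5.793 mg/L.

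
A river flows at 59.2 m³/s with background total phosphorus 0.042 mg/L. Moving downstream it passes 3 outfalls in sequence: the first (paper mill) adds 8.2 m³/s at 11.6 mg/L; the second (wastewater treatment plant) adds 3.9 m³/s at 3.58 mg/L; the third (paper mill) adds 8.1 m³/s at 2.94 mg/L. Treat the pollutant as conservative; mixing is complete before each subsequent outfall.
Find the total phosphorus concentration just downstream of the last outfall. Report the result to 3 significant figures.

After outfall 1: Q = 59.20 + 8.200 = 67.40 m³/s; C = (59.20·0.04200 + 8.200·11.60)/67.40 = 1.448 mg/L.
After outfall 2: Q = 67.40 + 3.900 = 71.30 m³/s; C = (67.40·1.448 + 3.900·3.580)/71.30 = 1.565 mg/L.
After outfall 3: Q = 71.30 + 8.100 = 79.40 m³/s; C = (71.30·1.565 + 8.100·2.940)/79.40 = 1.705 mg/L.

1.71 mg/L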